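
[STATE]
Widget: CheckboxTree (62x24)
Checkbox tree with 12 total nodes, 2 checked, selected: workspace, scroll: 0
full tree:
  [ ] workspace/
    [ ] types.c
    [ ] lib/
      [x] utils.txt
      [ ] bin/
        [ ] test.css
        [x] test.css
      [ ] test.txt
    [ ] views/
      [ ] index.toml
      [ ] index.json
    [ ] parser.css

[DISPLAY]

>[-] workspace/                                               
   [ ] types.c                                                
   [-] lib/                                                   
     [x] utils.txt                                            
     [-] bin/                                                 
       [ ] test.css                                           
       [x] test.css                                           
     [ ] test.txt                                             
   [ ] views/                                                 
     [ ] index.toml                                           
     [ ] index.json                                           
   [ ] parser.css                                             
                                                              
                                                              
                                                              
                                                              
                                                              
                                                              
                                                              
                                                              
                                                              
                                                              
                                                              
                                                              


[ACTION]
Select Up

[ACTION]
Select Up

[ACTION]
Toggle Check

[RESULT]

>[x] workspace/                                               
   [x] types.c                                                
   [x] lib/                                                   
     [x] utils.txt                                            
     [x] bin/                                                 
       [x] test.css                                           
       [x] test.css                                           
     [x] test.txt                                             
   [x] views/                                                 
     [x] index.toml                                           
     [x] index.json                                           
   [x] parser.css                                             
                                                              
                                                              
                                                              
                                                              
                                                              
                                                              
                                                              
                                                              
                                                              
                                                              
                                                              
                                                              


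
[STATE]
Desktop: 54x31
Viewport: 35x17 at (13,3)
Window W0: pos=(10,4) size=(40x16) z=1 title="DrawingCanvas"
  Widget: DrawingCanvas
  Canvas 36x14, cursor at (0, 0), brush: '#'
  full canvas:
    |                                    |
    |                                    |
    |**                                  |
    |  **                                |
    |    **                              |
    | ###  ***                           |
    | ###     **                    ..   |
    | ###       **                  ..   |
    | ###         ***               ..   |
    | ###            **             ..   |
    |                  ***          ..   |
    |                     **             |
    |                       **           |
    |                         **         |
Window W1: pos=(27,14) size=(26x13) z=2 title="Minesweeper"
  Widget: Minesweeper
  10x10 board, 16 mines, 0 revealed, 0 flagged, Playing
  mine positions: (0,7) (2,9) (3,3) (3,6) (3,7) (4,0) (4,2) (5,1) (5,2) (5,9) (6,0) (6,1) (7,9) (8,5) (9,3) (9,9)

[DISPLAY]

                                   
━━━━━━━━━━━━━━━━━━━━━━━━━━━━━━━━━━━
rawingCanvas                       
───────────────────────────────────
                                   
                                   
                                   
**                                 
  **                               
##  ***                            
##     **                    ..    
##       **   ┏━━━━━━━━━━━━━━━━━━━━
##         ***┃ Minesweeper        
##            ┠────────────────────
              ┃■■■■■■■■■■          
              ┃■■■■■■■■■■          
━━━━━━━━━━━━━━┃■■■■■■■■■■          


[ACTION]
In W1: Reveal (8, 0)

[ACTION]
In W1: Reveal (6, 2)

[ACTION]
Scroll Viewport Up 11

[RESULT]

                                   
                                   
                                   
                                   
━━━━━━━━━━━━━━━━━━━━━━━━━━━━━━━━━━━
rawingCanvas                       
───────────────────────────────────
                                   
                                   
                                   
**                                 
  **                               
##  ***                            
##     **                    ..    
##       **   ┏━━━━━━━━━━━━━━━━━━━━
##         ***┃ Minesweeper        
##            ┠────────────────────


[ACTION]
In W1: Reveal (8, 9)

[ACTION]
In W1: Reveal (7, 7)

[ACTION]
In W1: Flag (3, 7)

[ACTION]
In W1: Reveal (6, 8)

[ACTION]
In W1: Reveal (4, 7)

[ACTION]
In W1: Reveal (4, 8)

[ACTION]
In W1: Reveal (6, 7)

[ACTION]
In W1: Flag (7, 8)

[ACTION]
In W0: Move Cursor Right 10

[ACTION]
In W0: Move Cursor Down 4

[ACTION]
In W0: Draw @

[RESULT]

                                   
                                   
                                   
                                   
━━━━━━━━━━━━━━━━━━━━━━━━━━━━━━━━━━━
rawingCanvas                       
───────────────────────────────────
                                   
                                   
                                   
**                                 
  **    @                          
##  ***                            
##     **                    ..    
##       **   ┏━━━━━━━━━━━━━━━━━━━━
##         ***┃ Minesweeper        
##            ┠────────────────────


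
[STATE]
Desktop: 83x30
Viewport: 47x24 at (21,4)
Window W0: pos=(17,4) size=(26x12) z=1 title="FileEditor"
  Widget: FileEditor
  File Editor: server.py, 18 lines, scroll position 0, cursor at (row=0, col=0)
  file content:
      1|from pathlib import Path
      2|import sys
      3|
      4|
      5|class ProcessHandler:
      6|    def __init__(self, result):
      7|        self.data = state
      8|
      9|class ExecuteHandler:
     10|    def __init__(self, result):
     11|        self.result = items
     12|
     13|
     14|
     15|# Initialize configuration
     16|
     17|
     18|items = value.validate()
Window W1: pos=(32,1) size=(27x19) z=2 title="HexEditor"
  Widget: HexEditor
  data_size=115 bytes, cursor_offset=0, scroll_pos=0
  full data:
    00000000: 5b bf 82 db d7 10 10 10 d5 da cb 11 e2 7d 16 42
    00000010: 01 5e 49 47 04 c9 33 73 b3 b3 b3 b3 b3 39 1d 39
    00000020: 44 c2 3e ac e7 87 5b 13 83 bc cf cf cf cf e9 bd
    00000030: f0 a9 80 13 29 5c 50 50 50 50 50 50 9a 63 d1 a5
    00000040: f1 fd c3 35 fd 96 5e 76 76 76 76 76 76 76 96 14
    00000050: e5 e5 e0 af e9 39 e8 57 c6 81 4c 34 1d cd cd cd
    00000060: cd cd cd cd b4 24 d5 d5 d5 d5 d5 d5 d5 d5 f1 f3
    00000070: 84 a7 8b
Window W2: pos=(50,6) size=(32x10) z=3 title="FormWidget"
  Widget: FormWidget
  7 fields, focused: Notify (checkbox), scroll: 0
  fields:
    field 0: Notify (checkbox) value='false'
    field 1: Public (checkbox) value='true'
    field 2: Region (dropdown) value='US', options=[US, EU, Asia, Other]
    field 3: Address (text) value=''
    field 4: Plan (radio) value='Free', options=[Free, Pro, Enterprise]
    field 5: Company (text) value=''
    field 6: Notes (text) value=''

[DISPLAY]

━━━━━━━━━━━┃00000000  5B bf 82 db d7 ┃         
leEditor   ┃00000010  01 5e 49 47 04 ┃         
───────────┃00000020  44 c2 3┏━━━━━━━━━━━━━━━━━
m pathlib i┃00000030  f0 a9 8┃ FormWidget      
ort sys    ┃00000040  f1 fd c┠─────────────────
           ┃00000050  e5 e5 e┃> Notify:     [ ]
           ┃00000060  cd cd c┃  Public:     [x]
ss ProcessH┃00000070  84 a7 8┃  Region:     [US
 def __init┃                 ┃  Address:    [  
     self.d┃                 ┃  Plan:       (●)
           ┃                 ┃  Company:    [  
━━━━━━━━━━━┃                 ┗━━━━━━━━━━━━━━━━━
           ┃                         ┃         
           ┃                         ┃         
           ┃                         ┃         
           ┗━━━━━━━━━━━━━━━━━━━━━━━━━┛         
                                               
                                               
                                               
                                               
                                               
                                               
                                               
                                               


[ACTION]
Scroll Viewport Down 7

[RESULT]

───────────┃00000020  44 c2 3┏━━━━━━━━━━━━━━━━━
m pathlib i┃00000030  f0 a9 8┃ FormWidget      
ort sys    ┃00000040  f1 fd c┠─────────────────
           ┃00000050  e5 e5 e┃> Notify:     [ ]
           ┃00000060  cd cd c┃  Public:     [x]
ss ProcessH┃00000070  84 a7 8┃  Region:     [US
 def __init┃                 ┃  Address:    [  
     self.d┃                 ┃  Plan:       (●)
           ┃                 ┃  Company:    [  
━━━━━━━━━━━┃                 ┗━━━━━━━━━━━━━━━━━
           ┃                         ┃         
           ┃                         ┃         
           ┃                         ┃         
           ┗━━━━━━━━━━━━━━━━━━━━━━━━━┛         
                                               
                                               
                                               
                                               
                                               
                                               
                                               
                                               
                                               
                                               


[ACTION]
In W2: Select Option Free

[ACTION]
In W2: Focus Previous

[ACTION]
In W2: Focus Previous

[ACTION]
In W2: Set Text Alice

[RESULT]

───────────┃00000020  44 c2 3┏━━━━━━━━━━━━━━━━━
m pathlib i┃00000030  f0 a9 8┃ FormWidget      
ort sys    ┃00000040  f1 fd c┠─────────────────
           ┃00000050  e5 e5 e┃  Notify:     [ ]
           ┃00000060  cd cd c┃  Public:     [x]
ss ProcessH┃00000070  84 a7 8┃  Region:     [US
 def __init┃                 ┃  Address:    [  
     self.d┃                 ┃  Plan:       (●)
           ┃                 ┃> Company:    [Al
━━━━━━━━━━━┃                 ┗━━━━━━━━━━━━━━━━━
           ┃                         ┃         
           ┃                         ┃         
           ┃                         ┃         
           ┗━━━━━━━━━━━━━━━━━━━━━━━━━┛         
                                               
                                               
                                               
                                               
                                               
                                               
                                               
                                               
                                               
                                               


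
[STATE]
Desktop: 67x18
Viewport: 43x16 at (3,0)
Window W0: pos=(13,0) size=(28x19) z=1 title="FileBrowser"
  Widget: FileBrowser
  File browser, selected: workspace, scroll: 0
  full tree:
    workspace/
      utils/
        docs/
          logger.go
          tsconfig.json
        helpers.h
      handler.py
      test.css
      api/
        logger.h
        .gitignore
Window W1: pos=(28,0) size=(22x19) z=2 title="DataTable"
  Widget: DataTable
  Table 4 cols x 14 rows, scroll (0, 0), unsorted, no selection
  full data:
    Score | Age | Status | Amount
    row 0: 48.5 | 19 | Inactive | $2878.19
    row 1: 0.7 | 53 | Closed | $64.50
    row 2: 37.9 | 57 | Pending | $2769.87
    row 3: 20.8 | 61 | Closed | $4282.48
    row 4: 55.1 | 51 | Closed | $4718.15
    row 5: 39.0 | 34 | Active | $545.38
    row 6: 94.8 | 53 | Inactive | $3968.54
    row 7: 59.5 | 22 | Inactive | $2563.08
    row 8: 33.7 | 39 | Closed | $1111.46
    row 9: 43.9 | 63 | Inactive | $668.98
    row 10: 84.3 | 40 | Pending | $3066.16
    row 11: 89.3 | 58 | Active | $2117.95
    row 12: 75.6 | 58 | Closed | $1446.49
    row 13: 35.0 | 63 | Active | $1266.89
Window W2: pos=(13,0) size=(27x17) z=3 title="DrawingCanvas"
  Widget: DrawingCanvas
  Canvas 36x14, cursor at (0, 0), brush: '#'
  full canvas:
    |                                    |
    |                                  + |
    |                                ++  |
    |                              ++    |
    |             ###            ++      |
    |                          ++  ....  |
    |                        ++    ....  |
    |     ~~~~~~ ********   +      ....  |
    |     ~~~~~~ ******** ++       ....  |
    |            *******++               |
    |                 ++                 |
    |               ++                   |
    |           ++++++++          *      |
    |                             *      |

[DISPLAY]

          ┏━━━━━━━━━━━━━━━━━━━━━━━━━┓━━━━━━
          ┃ DrawingCanvas           ┃      
          ┠─────────────────────────┨──────
          ┃+                        ┃tatus 
          ┃                         ┃──────
          ┃                         ┃nactiv
          ┃                         ┃losed 
          ┃             ###         ┃ending
          ┃                         ┃losed 
          ┃                        +┃losed 
          ┃     ~~~~~~ ********   + ┃ctive 
          ┃     ~~~~~~ ******** ++  ┃nactiv
          ┃            *******++    ┃nactiv
          ┃                 ++      ┃losed 
          ┃               ++        ┃nactiv
          ┃           ++++++++      ┃ending


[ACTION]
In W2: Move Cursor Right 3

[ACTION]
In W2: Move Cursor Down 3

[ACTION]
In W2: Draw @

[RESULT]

          ┏━━━━━━━━━━━━━━━━━━━━━━━━━┓━━━━━━
          ┃ DrawingCanvas           ┃      
          ┠─────────────────────────┨──────
          ┃                         ┃tatus 
          ┃                         ┃──────
          ┃                         ┃nactiv
          ┃   @                     ┃losed 
          ┃             ###         ┃ending
          ┃                         ┃losed 
          ┃                        +┃losed 
          ┃     ~~~~~~ ********   + ┃ctive 
          ┃     ~~~~~~ ******** ++  ┃nactiv
          ┃            *******++    ┃nactiv
          ┃                 ++      ┃losed 
          ┃               ++        ┃nactiv
          ┃           ++++++++      ┃ending


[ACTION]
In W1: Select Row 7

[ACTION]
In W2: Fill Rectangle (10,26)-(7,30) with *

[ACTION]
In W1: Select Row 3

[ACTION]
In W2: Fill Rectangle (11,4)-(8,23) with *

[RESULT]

          ┏━━━━━━━━━━━━━━━━━━━━━━━━━┓━━━━━━
          ┃ DrawingCanvas           ┃      
          ┠─────────────────────────┨──────
          ┃                         ┃tatus 
          ┃                         ┃──────
          ┃                         ┃nactiv
          ┃   @                     ┃losed 
          ┃             ###         ┃ending
          ┃                         ┃losed 
          ┃                        +┃losed 
          ┃     ~~~~~~ ********   + ┃ctive 
          ┃    ******************** ┃nactiv
          ┃    ******************** ┃nactiv
          ┃    ******************** ┃losed 
          ┃    ******************** ┃nactiv
          ┃           ++++++++      ┃ending


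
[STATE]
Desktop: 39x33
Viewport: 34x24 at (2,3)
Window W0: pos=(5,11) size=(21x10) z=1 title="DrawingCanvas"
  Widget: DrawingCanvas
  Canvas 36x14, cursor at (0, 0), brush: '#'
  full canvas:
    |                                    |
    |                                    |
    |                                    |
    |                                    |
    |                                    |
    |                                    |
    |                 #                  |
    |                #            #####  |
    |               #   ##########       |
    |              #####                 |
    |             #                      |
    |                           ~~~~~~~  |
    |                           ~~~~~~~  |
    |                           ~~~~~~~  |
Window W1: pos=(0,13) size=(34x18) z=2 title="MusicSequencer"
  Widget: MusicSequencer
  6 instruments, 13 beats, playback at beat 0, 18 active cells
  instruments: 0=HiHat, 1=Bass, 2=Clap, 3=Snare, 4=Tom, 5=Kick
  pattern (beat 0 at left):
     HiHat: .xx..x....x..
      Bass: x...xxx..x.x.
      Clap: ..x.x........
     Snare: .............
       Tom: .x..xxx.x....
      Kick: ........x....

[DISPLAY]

                                  
                                  
                                  
                                  
                                  
                                  
                                  
                                  
   ┏━━━━━━━━━━━━━━━━━━━┓          
   ┃ DrawingCanvas     ┃          
━━━━━━━━━━━━━━━━━━━━━━━━━━━━━━━┓  
MusicSequencer                 ┃  
───────────────────────────────┨  
     ▼123456789012             ┃  
HiHat·██··█····█··             ┃  
 Bass█···███··█·█·             ┃  
 Clap··█·█········             ┃  
Snare·············             ┃  
  Tom·█··███·█····             ┃  
 Kick········█····             ┃  
                               ┃  
                               ┃  
                               ┃  
                               ┃  


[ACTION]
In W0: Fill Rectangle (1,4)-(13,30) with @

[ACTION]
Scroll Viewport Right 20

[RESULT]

                                  
                                  
                                  
                                  
                                  
                                  
                                  
                                  
┏━━━━━━━━━━━━━━━━━━━┓             
┃ DrawingCanvas     ┃             
━━━━━━━━━━━━━━━━━━━━━━━━━━━━┓     
icSequencer                 ┃     
────────────────────────────┨     
  ▼123456789012             ┃     
at·██··█····█··             ┃     
ss█···███··█·█·             ┃     
ap··█·█········             ┃     
re·············             ┃     
om·█··███·█····             ┃     
ck········█····             ┃     
                            ┃     
                            ┃     
                            ┃     
                            ┃     


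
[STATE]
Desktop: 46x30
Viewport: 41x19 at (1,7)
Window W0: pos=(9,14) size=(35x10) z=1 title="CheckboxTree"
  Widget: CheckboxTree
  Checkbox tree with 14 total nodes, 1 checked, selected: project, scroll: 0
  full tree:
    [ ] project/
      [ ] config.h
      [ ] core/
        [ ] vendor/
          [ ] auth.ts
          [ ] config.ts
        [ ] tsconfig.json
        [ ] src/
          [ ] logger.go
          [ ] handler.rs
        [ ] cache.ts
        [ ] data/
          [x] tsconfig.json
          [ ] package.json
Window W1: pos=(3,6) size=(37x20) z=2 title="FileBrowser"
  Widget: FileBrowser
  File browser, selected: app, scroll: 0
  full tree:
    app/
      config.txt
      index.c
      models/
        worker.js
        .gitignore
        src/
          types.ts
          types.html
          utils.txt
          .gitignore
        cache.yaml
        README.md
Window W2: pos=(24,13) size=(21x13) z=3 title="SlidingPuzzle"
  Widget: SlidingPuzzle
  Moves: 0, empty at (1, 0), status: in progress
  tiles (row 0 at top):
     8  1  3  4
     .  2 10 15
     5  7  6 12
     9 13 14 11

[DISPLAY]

  ┃ FileBrowser                       ┃  
  ┠───────────────────────────────────┨  
  ┃> [-] app/                         ┃  
  ┃    config.txt                     ┃  
  ┃    index.c                        ┃  
  ┃    [+] models/                    ┃  
  ┃                    ┏━━━━━━━━━━━━━━━━━
  ┃                    ┃ SlidingPuzzle   
  ┃                    ┠─────────────────
  ┃                    ┃┌────┬────┬────┬─
  ┃                    ┃│  8 │  1 │  3 │ 
  ┃                    ┃├────┼────┼────┼─
  ┃                    ┃│    │  2 │ 10 │ 
  ┃                    ┃├────┼────┼────┼─
  ┃                    ┃│  5 │  7 │  6 │ 
  ┃                    ┃├────┼────┼────┼─
  ┃                    ┃│  9 │ 13 │ 14 │ 
  ┃                    ┃└────┴────┴────┴─
  ┗━━━━━━━━━━━━━━━━━━━━┗━━━━━━━━━━━━━━━━━


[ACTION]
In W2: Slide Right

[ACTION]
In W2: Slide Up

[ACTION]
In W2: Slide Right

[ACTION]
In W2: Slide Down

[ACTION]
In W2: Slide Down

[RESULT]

  ┃ FileBrowser                       ┃  
  ┠───────────────────────────────────┨  
  ┃> [-] app/                         ┃  
  ┃    config.txt                     ┃  
  ┃    index.c                        ┃  
  ┃    [+] models/                    ┃  
  ┃                    ┏━━━━━━━━━━━━━━━━━
  ┃                    ┃ SlidingPuzzle   
  ┃                    ┠─────────────────
  ┃                    ┃┌────┬────┬────┬─
  ┃                    ┃│    │  1 │  3 │ 
  ┃                    ┃├────┼────┼────┼─
  ┃                    ┃│  8 │  2 │ 10 │ 
  ┃                    ┃├────┼────┼────┼─
  ┃                    ┃│  5 │  7 │  6 │ 
  ┃                    ┃├────┼────┼────┼─
  ┃                    ┃│  9 │ 13 │ 14 │ 
  ┃                    ┃└────┴────┴────┴─
  ┗━━━━━━━━━━━━━━━━━━━━┗━━━━━━━━━━━━━━━━━


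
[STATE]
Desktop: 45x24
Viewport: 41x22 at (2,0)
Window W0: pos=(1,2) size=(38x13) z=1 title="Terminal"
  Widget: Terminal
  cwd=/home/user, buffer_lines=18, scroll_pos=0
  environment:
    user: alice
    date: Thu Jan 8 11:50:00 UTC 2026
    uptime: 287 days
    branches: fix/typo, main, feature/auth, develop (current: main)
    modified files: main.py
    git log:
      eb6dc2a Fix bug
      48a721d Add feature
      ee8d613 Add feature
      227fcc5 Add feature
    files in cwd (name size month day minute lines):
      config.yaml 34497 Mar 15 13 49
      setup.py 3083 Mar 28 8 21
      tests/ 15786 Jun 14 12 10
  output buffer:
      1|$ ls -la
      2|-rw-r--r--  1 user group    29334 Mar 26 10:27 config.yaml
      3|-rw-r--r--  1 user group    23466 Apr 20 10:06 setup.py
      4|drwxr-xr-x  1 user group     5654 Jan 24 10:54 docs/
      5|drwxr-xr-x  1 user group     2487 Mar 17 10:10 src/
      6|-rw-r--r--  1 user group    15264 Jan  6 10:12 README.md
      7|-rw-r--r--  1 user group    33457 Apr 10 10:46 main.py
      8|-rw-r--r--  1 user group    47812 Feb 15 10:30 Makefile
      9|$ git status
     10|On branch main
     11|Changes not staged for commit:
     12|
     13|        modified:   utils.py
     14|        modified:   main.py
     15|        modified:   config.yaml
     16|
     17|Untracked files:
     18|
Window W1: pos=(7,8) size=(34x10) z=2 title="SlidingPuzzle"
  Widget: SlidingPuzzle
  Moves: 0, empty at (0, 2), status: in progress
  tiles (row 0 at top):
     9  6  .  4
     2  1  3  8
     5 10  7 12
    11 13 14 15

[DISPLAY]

                                         
                                         
━━━━━━━━━━━━━━━━━━━━━━━━━━━━━━━━━━━━┓    
 Terminal                           ┃    
────────────────────────────────────┨    
$ ls -la                            ┃    
-rw-r--r--  1 user group    29334 Ma┃    
-rw-r--r--  1 user group    23466 Ap┃    
drwxr┏━━━━━━━━━━━━━━━━━━━━━━━━━━━━━━━━┓  
drwxr┃ SlidingPuzzle                  ┃  
-rw-r┠────────────────────────────────┨  
-rw-r┃┌────┬────┬────┬────┐           ┃  
-rw-r┃│  9 │  6 │    │  4 │           ┃  
$ git┃├────┼────┼────┼────┤           ┃  
━━━━━┃│  2 │  1 │  3 │  8 │           ┃  
     ┃├────┼────┼────┼────┤           ┃  
     ┃│  5 │ 10 │  7 │ 12 │           ┃  
     ┗━━━━━━━━━━━━━━━━━━━━━━━━━━━━━━━━┛  
                                         
                                         
                                         
                                         


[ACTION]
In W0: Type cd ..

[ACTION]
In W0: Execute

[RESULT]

                                         
                                         
━━━━━━━━━━━━━━━━━━━━━━━━━━━━━━━━━━━━┓    
 Terminal                           ┃    
────────────────────────────────────┨    
        modified:   utils.py        ┃    
        modified:   main.py         ┃    
        modified:   config.yaml     ┃    
     ┏━━━━━━━━━━━━━━━━━━━━━━━━━━━━━━━━┓  
Untra┃ SlidingPuzzle                  ┃  
     ┠────────────────────────────────┨  
$ cd ┃┌────┬────┬────┬────┐           ┃  
     ┃│  9 │  6 │    │  4 │           ┃  
$ █  ┃├────┼────┼────┼────┤           ┃  
━━━━━┃│  2 │  1 │  3 │  8 │           ┃  
     ┃├────┼────┼────┼────┤           ┃  
     ┃│  5 │ 10 │  7 │ 12 │           ┃  
     ┗━━━━━━━━━━━━━━━━━━━━━━━━━━━━━━━━┛  
                                         
                                         
                                         
                                         


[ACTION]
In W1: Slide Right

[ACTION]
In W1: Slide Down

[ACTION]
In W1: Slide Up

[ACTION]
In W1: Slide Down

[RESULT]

                                         
                                         
━━━━━━━━━━━━━━━━━━━━━━━━━━━━━━━━━━━━┓    
 Terminal                           ┃    
────────────────────────────────────┨    
        modified:   utils.py        ┃    
        modified:   main.py         ┃    
        modified:   config.yaml     ┃    
     ┏━━━━━━━━━━━━━━━━━━━━━━━━━━━━━━━━┓  
Untra┃ SlidingPuzzle                  ┃  
     ┠────────────────────────────────┨  
$ cd ┃┌────┬────┬────┬────┐           ┃  
     ┃│  9 │    │  6 │  4 │           ┃  
$ █  ┃├────┼────┼────┼────┤           ┃  
━━━━━┃│  2 │  1 │  3 │  8 │           ┃  
     ┃├────┼────┼────┼────┤           ┃  
     ┃│  5 │ 10 │  7 │ 12 │           ┃  
     ┗━━━━━━━━━━━━━━━━━━━━━━━━━━━━━━━━┛  
                                         
                                         
                                         
                                         


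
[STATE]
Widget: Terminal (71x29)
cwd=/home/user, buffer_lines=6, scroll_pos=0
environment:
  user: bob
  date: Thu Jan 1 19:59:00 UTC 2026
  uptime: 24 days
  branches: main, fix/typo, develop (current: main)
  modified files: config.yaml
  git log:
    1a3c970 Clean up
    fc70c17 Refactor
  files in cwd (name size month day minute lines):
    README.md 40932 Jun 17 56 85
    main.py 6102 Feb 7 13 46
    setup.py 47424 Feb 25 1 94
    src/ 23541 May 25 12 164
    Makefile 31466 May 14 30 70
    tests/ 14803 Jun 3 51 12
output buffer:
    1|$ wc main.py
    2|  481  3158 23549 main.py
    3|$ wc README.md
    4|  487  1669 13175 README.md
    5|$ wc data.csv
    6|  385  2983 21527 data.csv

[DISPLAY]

$ wc main.py                                                           
  481  3158 23549 main.py                                              
$ wc README.md                                                         
  487  1669 13175 README.md                                            
$ wc data.csv                                                          
  385  2983 21527 data.csv                                             
$ █                                                                    
                                                                       
                                                                       
                                                                       
                                                                       
                                                                       
                                                                       
                                                                       
                                                                       
                                                                       
                                                                       
                                                                       
                                                                       
                                                                       
                                                                       
                                                                       
                                                                       
                                                                       
                                                                       
                                                                       
                                                                       
                                                                       
                                                                       


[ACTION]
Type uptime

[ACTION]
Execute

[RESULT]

$ wc main.py                                                           
  481  3158 23549 main.py                                              
$ wc README.md                                                         
  487  1669 13175 README.md                                            
$ wc data.csv                                                          
  385  2983 21527 data.csv                                             
$ uptime                                                               
 10:00  up 24 days                                                     
$ █                                                                    
                                                                       
                                                                       
                                                                       
                                                                       
                                                                       
                                                                       
                                                                       
                                                                       
                                                                       
                                                                       
                                                                       
                                                                       
                                                                       
                                                                       
                                                                       
                                                                       
                                                                       
                                                                       
                                                                       
                                                                       


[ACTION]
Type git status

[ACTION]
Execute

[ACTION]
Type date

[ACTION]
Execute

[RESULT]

$ wc main.py                                                           
  481  3158 23549 main.py                                              
$ wc README.md                                                         
  487  1669 13175 README.md                                            
$ wc data.csv                                                          
  385  2983 21527 data.csv                                             
$ uptime                                                               
 10:00  up 24 days                                                     
$ git status                                                           
On branch main                                                         
Changes not staged for commit:                                         
                                                                       
        modified:   config.yaml                                        
$ date                                                                 
Thu Jan 1 19:59:00 UTC 2026                                            
$ █                                                                    
                                                                       
                                                                       
                                                                       
                                                                       
                                                                       
                                                                       
                                                                       
                                                                       
                                                                       
                                                                       
                                                                       
                                                                       
                                                                       


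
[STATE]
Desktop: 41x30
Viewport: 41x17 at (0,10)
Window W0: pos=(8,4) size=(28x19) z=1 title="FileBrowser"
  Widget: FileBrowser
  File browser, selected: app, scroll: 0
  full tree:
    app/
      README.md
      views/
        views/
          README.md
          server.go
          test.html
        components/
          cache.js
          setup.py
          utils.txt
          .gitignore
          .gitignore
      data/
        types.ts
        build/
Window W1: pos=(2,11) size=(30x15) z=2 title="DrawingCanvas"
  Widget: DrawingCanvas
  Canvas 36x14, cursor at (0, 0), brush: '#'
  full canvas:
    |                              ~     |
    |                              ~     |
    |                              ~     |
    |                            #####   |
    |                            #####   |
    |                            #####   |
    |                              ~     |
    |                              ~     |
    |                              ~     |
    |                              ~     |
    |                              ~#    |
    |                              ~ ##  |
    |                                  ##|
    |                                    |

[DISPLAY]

        ┃    [+] data/             ┃     
  ┏━━━━━━━━━━━━━━━━━━━━━━━━━━━━┓   ┃     
  ┃ DrawingCanvas              ┃   ┃     
  ┠────────────────────────────┨   ┃     
  ┃+                           ┃   ┃     
  ┃                            ┃   ┃     
  ┃                            ┃   ┃     
  ┃                            ┃   ┃     
  ┃                            ┃   ┃     
  ┃                            ┃   ┃     
  ┃                            ┃   ┃     
  ┃                            ┃   ┃     
  ┃                            ┃━━━┛     
  ┃                            ┃         
  ┃                            ┃         
  ┗━━━━━━━━━━━━━━━━━━━━━━━━━━━━┛         
                                         


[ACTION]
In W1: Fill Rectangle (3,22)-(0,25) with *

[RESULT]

        ┃    [+] data/             ┃     
  ┏━━━━━━━━━━━━━━━━━━━━━━━━━━━━┓   ┃     
  ┃ DrawingCanvas              ┃   ┃     
  ┠────────────────────────────┨   ┃     
  ┃+                     ****  ┃   ┃     
  ┃                      ****  ┃   ┃     
  ┃                      ****  ┃   ┃     
  ┃                      ****  ┃   ┃     
  ┃                            ┃   ┃     
  ┃                            ┃   ┃     
  ┃                            ┃   ┃     
  ┃                            ┃   ┃     
  ┃                            ┃━━━┛     
  ┃                            ┃         
  ┃                            ┃         
  ┗━━━━━━━━━━━━━━━━━━━━━━━━━━━━┛         
                                         


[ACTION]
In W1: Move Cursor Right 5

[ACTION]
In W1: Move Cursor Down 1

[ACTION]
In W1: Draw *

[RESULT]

        ┃    [+] data/             ┃     
  ┏━━━━━━━━━━━━━━━━━━━━━━━━━━━━┓   ┃     
  ┃ DrawingCanvas              ┃   ┃     
  ┠────────────────────────────┨   ┃     
  ┃                      ****  ┃   ┃     
  ┃     *                ****  ┃   ┃     
  ┃                      ****  ┃   ┃     
  ┃                      ****  ┃   ┃     
  ┃                            ┃   ┃     
  ┃                            ┃   ┃     
  ┃                            ┃   ┃     
  ┃                            ┃   ┃     
  ┃                            ┃━━━┛     
  ┃                            ┃         
  ┃                            ┃         
  ┗━━━━━━━━━━━━━━━━━━━━━━━━━━━━┛         
                                         
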